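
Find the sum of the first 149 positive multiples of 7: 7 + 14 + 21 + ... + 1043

Factor out 7: = 7(1 + 2 + ... + 149) = 7 × n(n+1)/2
= 7 × 149×150/2
= 7 × 11175
= 78225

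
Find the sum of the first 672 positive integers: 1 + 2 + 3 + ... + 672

Formula: ∑k = n(n+1)/2
= 672×673/2
= 452256/2
= 226128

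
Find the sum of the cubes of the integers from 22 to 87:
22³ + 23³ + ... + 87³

Use ∑_{k=1}^{n} k³ = [n(n+1)/2]², then subtract the first 21 terms.
∑_{k=1}^{87} k³ = [87×88/2]² = 3828² = 14653584
∑_{k=1}^{21} k³ = [21×22/2]² = 231² = 53361
∑_{k=22}^{87} k³ = 14653584 - 53361 = 14600223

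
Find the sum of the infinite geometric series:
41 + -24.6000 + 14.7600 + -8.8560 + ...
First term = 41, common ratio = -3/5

For |r| < 1, S = a / (1 - r)
S = 41 / (1 - (-3/5))
S = 41 / (8/5)
S = 205/8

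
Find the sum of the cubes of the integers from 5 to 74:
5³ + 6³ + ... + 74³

Use ∑_{k=1}^{n} k³ = [n(n+1)/2]², then subtract the first 4 terms.
∑_{k=1}^{74} k³ = [74×75/2]² = 2775² = 7700625
∑_{k=1}^{4} k³ = [4×5/2]² = 10² = 100
∑_{k=5}^{74} k³ = 7700625 - 100 = 7700525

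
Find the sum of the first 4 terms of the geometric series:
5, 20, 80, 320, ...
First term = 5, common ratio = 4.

Sₙ = a(1 - rⁿ) / (1 - r)
S_4 = 5(1 - 4^4) / (1 - 4)
S_4 = 5(1 - 256) / (-3)
S_4 = 425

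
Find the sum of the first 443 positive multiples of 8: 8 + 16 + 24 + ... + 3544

Factor out 8: = 8(1 + 2 + ... + 443) = 8 × n(n+1)/2
= 8 × 443×444/2
= 8 × 98346
= 786768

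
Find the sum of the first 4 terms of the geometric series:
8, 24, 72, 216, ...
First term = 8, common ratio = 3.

Sₙ = a(1 - rⁿ) / (1 - r)
S_4 = 8(1 - 3^4) / (1 - 3)
S_4 = 8(1 - 81) / (-2)
S_4 = 320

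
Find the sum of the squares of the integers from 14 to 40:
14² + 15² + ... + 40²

Use ∑_{k=1}^{n} k² = n(n+1)(2n+1)/6, then subtract the first 13 terms.
∑_{k=1}^{40} k² = 40×41×81/6 = 22140
∑_{k=1}^{13} k² = 13×14×27/6 = 819
∑_{k=14}^{40} k² = 22140 - 819 = 21321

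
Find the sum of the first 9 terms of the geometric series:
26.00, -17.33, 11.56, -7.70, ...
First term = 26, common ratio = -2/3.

Sₙ = a(1 - rⁿ) / (1 - r)
S_9 = 26(1 - (-2/3)^9) / (1 - (-2/3))
S_9 = 26(1 - (-512/19683)) / (5/3)
S_9 = 105014/6561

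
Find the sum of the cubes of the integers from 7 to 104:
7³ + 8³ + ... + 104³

Use ∑_{k=1}^{n} k³ = [n(n+1)/2]², then subtract the first 6 terms.
∑_{k=1}^{104} k³ = [104×105/2]² = 5460² = 29811600
∑_{k=1}^{6} k³ = [6×7/2]² = 21² = 441
∑_{k=7}^{104} k³ = 29811600 - 441 = 29811159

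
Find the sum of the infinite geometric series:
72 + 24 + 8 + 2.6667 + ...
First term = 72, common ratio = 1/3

For |r| < 1, S = a / (1 - r)
S = 72 / (1 - (1/3))
S = 72 / (2/3)
S = 108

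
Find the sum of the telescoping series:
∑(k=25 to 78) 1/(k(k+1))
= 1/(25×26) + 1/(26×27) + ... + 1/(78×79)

Partial fractions: 1/(k(k+1)) = 1/k - 1/(k+1)
The series telescopes:
= (1/25 - 1/26) + (1/26 - 1/27) + ... + (1/78 - 1/79)
= 1/25 - 1/79
= 54/1975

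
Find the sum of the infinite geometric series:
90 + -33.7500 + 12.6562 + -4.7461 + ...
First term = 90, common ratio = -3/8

For |r| < 1, S = a / (1 - r)
S = 90 / (1 - (-3/8))
S = 90 / (11/8)
S = 720/11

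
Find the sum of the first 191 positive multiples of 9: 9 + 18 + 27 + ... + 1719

Factor out 9: = 9(1 + 2 + ... + 191) = 9 × n(n+1)/2
= 9 × 191×192/2
= 9 × 18336
= 165024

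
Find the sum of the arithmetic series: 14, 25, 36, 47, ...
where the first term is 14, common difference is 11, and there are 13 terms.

Sₙ = n/2 × (first + last)
Last term = a + (n-1)d = 14 + (13-1)×11 = 146
S_13 = 13/2 × (14 + 146)
S_13 = 13/2 × 160 = 1040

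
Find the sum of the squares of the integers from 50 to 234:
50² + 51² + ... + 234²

Use ∑_{k=1}^{n} k² = n(n+1)(2n+1)/6, then subtract the first 49 terms.
∑_{k=1}^{234} k² = 234×235×469/6 = 4298385
∑_{k=1}^{49} k² = 49×50×99/6 = 40425
∑_{k=50}^{234} k² = 4298385 - 40425 = 4257960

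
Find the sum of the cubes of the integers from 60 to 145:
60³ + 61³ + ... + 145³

Use ∑_{k=1}^{n} k³ = [n(n+1)/2]², then subtract the first 59 terms.
∑_{k=1}^{145} k³ = [145×146/2]² = 10585² = 112042225
∑_{k=1}^{59} k³ = [59×60/2]² = 1770² = 3132900
∑_{k=60}^{145} k³ = 112042225 - 3132900 = 108909325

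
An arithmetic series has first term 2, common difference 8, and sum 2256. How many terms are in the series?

Using S = n/2 × [2a + (n-1)d]
2256 = n/2 × [2(2) + (n-1)(8)]
2256 = n/2 × [4 + 8n - 8]
4512 = n × [-4 + 8n]
8n² + (-4)n - 4512 = 0
Discriminant: Δ = (-4)² - 4(8)(-4512) = 16 + 144384 = 144400
√Δ = 380
n = [-(-4) + √Δ] / (2·8) = (4 + 380) / 16 = 384 / 16 = 24
(The negative root is discarded since n must be a positive integer.)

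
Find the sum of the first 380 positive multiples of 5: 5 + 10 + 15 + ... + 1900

Factor out 5: = 5(1 + 2 + ... + 380) = 5 × n(n+1)/2
= 5 × 380×381/2
= 5 × 72390
= 361950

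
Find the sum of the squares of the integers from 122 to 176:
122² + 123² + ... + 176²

Use ∑_{k=1}^{n} k² = n(n+1)(2n+1)/6, then subtract the first 121 terms.
∑_{k=1}^{176} k² = 176×177×353/6 = 1832776
∑_{k=1}^{121} k² = 121×122×243/6 = 597861
∑_{k=122}^{176} k² = 1832776 - 597861 = 1234915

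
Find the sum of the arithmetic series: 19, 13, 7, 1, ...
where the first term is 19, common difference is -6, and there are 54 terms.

Sₙ = n/2 × (first + last)
Last term = a + (n-1)d = 19 + (54-1)×(-6) = -299
S_54 = 54/2 × (19 + (-299))
S_54 = 54/2 × (-280) = -7560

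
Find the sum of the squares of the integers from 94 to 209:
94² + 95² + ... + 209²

Use ∑_{k=1}^{n} k² = n(n+1)(2n+1)/6, then subtract the first 93 terms.
∑_{k=1}^{209} k² = 209×210×419/6 = 3064985
∑_{k=1}^{93} k² = 93×94×187/6 = 272459
∑_{k=94}^{209} k² = 3064985 - 272459 = 2792526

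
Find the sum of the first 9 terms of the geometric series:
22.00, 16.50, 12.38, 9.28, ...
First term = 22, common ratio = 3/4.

Sₙ = a(1 - rⁿ) / (1 - r)
S_9 = 22(1 - (3/4)^9) / (1 - (3/4))
S_9 = 22(1 - (19683/262144)) / (1/4)
S_9 = 2667071/32768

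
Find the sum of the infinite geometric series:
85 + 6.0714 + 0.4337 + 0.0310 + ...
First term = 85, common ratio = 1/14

For |r| < 1, S = a / (1 - r)
S = 85 / (1 - (1/14))
S = 85 / (13/14)
S = 1190/13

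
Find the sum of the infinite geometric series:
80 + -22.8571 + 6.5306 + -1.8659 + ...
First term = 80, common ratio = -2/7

For |r| < 1, S = a / (1 - r)
S = 80 / (1 - (-2/7))
S = 80 / (9/7)
S = 560/9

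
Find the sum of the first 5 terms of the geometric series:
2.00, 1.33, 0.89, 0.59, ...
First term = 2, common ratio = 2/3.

Sₙ = a(1 - rⁿ) / (1 - r)
S_5 = 2(1 - (2/3)^5) / (1 - (2/3))
S_5 = 2(1 - (32/243)) / (1/3)
S_5 = 422/81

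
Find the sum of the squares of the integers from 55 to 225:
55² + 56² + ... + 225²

Use ∑_{k=1}^{n} k² = n(n+1)(2n+1)/6, then subtract the first 54 terms.
∑_{k=1}^{225} k² = 225×226×451/6 = 3822225
∑_{k=1}^{54} k² = 54×55×109/6 = 53955
∑_{k=55}^{225} k² = 3822225 - 53955 = 3768270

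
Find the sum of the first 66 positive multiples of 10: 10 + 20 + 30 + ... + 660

Factor out 10: = 10(1 + 2 + ... + 66) = 10 × n(n+1)/2
= 10 × 66×67/2
= 10 × 2211
= 22110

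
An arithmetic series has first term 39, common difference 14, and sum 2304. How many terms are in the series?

Using S = n/2 × [2a + (n-1)d]
2304 = n/2 × [2(39) + (n-1)(14)]
2304 = n/2 × [78 + 14n - 14]
4608 = n × [64 + 14n]
14n² + (64)n - 4608 = 0
Discriminant: Δ = (64)² - 4(14)(-4608) = 4096 + 258048 = 262144
√Δ = 512
n = [-(64) + √Δ] / (2·14) = (-64 + 512) / 28 = 448 / 28 = 16
(The negative root is discarded since n must be a positive integer.)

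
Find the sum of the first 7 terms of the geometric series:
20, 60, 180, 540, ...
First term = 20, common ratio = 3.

Sₙ = a(1 - rⁿ) / (1 - r)
S_7 = 20(1 - 3^7) / (1 - 3)
S_7 = 20(1 - 2187) / (-2)
S_7 = 21860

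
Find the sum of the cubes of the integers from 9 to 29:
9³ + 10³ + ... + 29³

Use ∑_{k=1}^{n} k³ = [n(n+1)/2]², then subtract the first 8 terms.
∑_{k=1}^{29} k³ = [29×30/2]² = 435² = 189225
∑_{k=1}^{8} k³ = [8×9/2]² = 36² = 1296
∑_{k=9}^{29} k³ = 189225 - 1296 = 187929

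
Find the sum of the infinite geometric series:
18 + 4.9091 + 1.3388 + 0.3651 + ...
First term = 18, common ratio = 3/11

For |r| < 1, S = a / (1 - r)
S = 18 / (1 - (3/11))
S = 18 / (8/11)
S = 99/4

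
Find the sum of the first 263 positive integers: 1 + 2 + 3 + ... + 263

Formula: ∑k = n(n+1)/2
= 263×264/2
= 69432/2
= 34716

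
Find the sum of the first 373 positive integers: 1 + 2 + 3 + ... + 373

Formula: ∑k = n(n+1)/2
= 373×374/2
= 139502/2
= 69751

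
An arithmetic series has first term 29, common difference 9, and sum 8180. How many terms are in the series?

Using S = n/2 × [2a + (n-1)d]
8180 = n/2 × [2(29) + (n-1)(9)]
8180 = n/2 × [58 + 9n - 9]
16360 = n × [49 + 9n]
9n² + (49)n - 16360 = 0
Discriminant: Δ = (49)² - 4(9)(-16360) = 2401 + 588960 = 591361
√Δ = 769
n = [-(49) + √Δ] / (2·9) = (-49 + 769) / 18 = 720 / 18 = 40
(The negative root is discarded since n must be a positive integer.)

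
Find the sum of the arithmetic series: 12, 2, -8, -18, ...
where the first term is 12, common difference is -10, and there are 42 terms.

Sₙ = n/2 × (first + last)
Last term = a + (n-1)d = 12 + (42-1)×(-10) = -398
S_42 = 42/2 × (12 + (-398))
S_42 = 42/2 × (-386) = -8106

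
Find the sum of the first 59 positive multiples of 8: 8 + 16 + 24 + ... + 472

Factor out 8: = 8(1 + 2 + ... + 59) = 8 × n(n+1)/2
= 8 × 59×60/2
= 8 × 1770
= 14160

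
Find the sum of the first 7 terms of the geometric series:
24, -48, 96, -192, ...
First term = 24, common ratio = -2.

Sₙ = a(1 - rⁿ) / (1 - r)
S_7 = 24(1 - (-2)^7) / (1 - (-2))
S_7 = 24(1 - (-128)) / (3)
S_7 = 1032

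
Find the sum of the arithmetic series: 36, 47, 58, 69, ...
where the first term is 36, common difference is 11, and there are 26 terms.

Sₙ = n/2 × (first + last)
Last term = a + (n-1)d = 36 + (26-1)×11 = 311
S_26 = 26/2 × (36 + 311)
S_26 = 26/2 × 347 = 4511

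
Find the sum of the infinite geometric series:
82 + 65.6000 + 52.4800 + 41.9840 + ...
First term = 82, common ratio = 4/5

For |r| < 1, S = a / (1 - r)
S = 82 / (1 - (4/5))
S = 82 / (1/5)
S = 410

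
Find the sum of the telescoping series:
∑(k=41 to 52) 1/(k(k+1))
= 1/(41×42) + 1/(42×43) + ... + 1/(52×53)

Partial fractions: 1/(k(k+1)) = 1/k - 1/(k+1)
The series telescopes:
= (1/41 - 1/42) + (1/42 - 1/43) + ... + (1/52 - 1/53)
= 1/41 - 1/53
= 12/2173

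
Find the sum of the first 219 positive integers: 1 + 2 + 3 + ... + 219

Formula: ∑k = n(n+1)/2
= 219×220/2
= 48180/2
= 24090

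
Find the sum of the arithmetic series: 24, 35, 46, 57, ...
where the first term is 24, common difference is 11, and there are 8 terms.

Sₙ = n/2 × (first + last)
Last term = a + (n-1)d = 24 + (8-1)×11 = 101
S_8 = 8/2 × (24 + 101)
S_8 = 8/2 × 125 = 500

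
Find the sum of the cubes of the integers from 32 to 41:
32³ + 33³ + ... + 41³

Use ∑_{k=1}^{n} k³ = [n(n+1)/2]², then subtract the first 31 terms.
∑_{k=1}^{41} k³ = [41×42/2]² = 861² = 741321
∑_{k=1}^{31} k³ = [31×32/2]² = 496² = 246016
∑_{k=32}^{41} k³ = 741321 - 246016 = 495305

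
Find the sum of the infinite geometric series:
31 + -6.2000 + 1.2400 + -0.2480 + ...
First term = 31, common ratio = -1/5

For |r| < 1, S = a / (1 - r)
S = 31 / (1 - (-1/5))
S = 31 / (6/5)
S = 155/6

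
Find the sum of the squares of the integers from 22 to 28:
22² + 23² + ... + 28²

Use ∑_{k=1}^{n} k² = n(n+1)(2n+1)/6, then subtract the first 21 terms.
∑_{k=1}^{28} k² = 28×29×57/6 = 7714
∑_{k=1}^{21} k² = 21×22×43/6 = 3311
∑_{k=22}^{28} k² = 7714 - 3311 = 4403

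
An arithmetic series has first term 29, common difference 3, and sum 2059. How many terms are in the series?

Using S = n/2 × [2a + (n-1)d]
2059 = n/2 × [2(29) + (n-1)(3)]
2059 = n/2 × [58 + 3n - 3]
4118 = n × [55 + 3n]
3n² + (55)n - 4118 = 0
Discriminant: Δ = (55)² - 4(3)(-4118) = 3025 + 49416 = 52441
√Δ = 229
n = [-(55) + √Δ] / (2·3) = (-55 + 229) / 6 = 174 / 6 = 29
(The negative root is discarded since n must be a positive integer.)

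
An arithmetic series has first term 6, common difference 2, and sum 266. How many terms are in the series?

Using S = n/2 × [2a + (n-1)d]
266 = n/2 × [2(6) + (n-1)(2)]
266 = n/2 × [12 + 2n - 2]
532 = n × [10 + 2n]
2n² + (10)n - 532 = 0
Discriminant: Δ = (10)² - 4(2)(-532) = 100 + 4256 = 4356
√Δ = 66
n = [-(10) + √Δ] / (2·2) = (-10 + 66) / 4 = 56 / 4 = 14
(The negative root is discarded since n must be a positive integer.)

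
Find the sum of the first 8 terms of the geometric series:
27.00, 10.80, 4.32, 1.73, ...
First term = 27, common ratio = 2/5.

Sₙ = a(1 - rⁿ) / (1 - r)
S_8 = 27(1 - (2/5)^8) / (1 - (2/5))
S_8 = 27(1 - (256/390625)) / (3/5)
S_8 = 3513321/78125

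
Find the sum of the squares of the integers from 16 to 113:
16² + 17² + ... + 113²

Use ∑_{k=1}^{n} k² = n(n+1)(2n+1)/6, then subtract the first 15 terms.
∑_{k=1}^{113} k² = 113×114×227/6 = 487369
∑_{k=1}^{15} k² = 15×16×31/6 = 1240
∑_{k=16}^{113} k² = 487369 - 1240 = 486129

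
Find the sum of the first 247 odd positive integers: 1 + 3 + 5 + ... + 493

Sum of first n odd numbers = n²
= 247²
= 61009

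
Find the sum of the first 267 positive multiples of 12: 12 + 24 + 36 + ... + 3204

Factor out 12: = 12(1 + 2 + ... + 267) = 12 × n(n+1)/2
= 12 × 267×268/2
= 12 × 35778
= 429336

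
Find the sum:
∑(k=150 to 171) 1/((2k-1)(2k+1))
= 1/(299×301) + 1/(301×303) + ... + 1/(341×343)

Partial fractions: 1/((2k-1)(2k+1)) = (1/2)[1/(2k-1) - 1/(2k+1)]
The series telescopes:
= (1/2)[1/299 - 1/343]
= 22/102557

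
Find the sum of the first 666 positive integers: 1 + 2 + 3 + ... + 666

Formula: ∑k = n(n+1)/2
= 666×667/2
= 444222/2
= 222111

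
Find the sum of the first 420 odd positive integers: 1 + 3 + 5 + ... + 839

Sum of first n odd numbers = n²
= 420²
= 176400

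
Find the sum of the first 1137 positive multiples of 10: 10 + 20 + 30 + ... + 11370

Factor out 10: = 10(1 + 2 + ... + 1137) = 10 × n(n+1)/2
= 10 × 1137×1138/2
= 10 × 646953
= 6469530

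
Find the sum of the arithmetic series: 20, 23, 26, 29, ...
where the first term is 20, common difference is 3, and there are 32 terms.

Sₙ = n/2 × (first + last)
Last term = a + (n-1)d = 20 + (32-1)×3 = 113
S_32 = 32/2 × (20 + 113)
S_32 = 32/2 × 133 = 2128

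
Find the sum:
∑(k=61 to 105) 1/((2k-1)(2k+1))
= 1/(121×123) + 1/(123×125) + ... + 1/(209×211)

Partial fractions: 1/((2k-1)(2k+1)) = (1/2)[1/(2k-1) - 1/(2k+1)]
The series telescopes:
= (1/2)[1/121 - 1/211]
= 45/25531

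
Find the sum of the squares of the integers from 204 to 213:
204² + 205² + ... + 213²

Use ∑_{k=1}^{n} k² = n(n+1)(2n+1)/6, then subtract the first 203 terms.
∑_{k=1}^{213} k² = 213×214×427/6 = 3243919
∑_{k=1}^{203} k² = 203×204×407/6 = 2809114
∑_{k=204}^{213} k² = 3243919 - 2809114 = 434805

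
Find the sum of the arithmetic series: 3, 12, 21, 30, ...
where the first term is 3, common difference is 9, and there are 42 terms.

Sₙ = n/2 × (first + last)
Last term = a + (n-1)d = 3 + (42-1)×9 = 372
S_42 = 42/2 × (3 + 372)
S_42 = 42/2 × 375 = 7875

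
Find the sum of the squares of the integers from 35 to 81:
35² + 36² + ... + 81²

Use ∑_{k=1}^{n} k² = n(n+1)(2n+1)/6, then subtract the first 34 terms.
∑_{k=1}^{81} k² = 81×82×163/6 = 180441
∑_{k=1}^{34} k² = 34×35×69/6 = 13685
∑_{k=35}^{81} k² = 180441 - 13685 = 166756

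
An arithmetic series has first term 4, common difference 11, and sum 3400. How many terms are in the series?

Using S = n/2 × [2a + (n-1)d]
3400 = n/2 × [2(4) + (n-1)(11)]
3400 = n/2 × [8 + 11n - 11]
6800 = n × [-3 + 11n]
11n² + (-3)n - 6800 = 0
Discriminant: Δ = (-3)² - 4(11)(-6800) = 9 + 299200 = 299209
√Δ = 547
n = [-(-3) + √Δ] / (2·11) = (3 + 547) / 22 = 550 / 22 = 25
(The negative root is discarded since n must be a positive integer.)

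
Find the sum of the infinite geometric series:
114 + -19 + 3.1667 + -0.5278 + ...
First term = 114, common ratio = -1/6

For |r| < 1, S = a / (1 - r)
S = 114 / (1 - (-1/6))
S = 114 / (7/6)
S = 684/7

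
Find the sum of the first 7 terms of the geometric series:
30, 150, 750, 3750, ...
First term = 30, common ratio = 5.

Sₙ = a(1 - rⁿ) / (1 - r)
S_7 = 30(1 - 5^7) / (1 - 5)
S_7 = 30(1 - 78125) / (-4)
S_7 = 585930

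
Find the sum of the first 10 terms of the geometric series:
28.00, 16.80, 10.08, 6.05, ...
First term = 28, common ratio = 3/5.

Sₙ = a(1 - rⁿ) / (1 - r)
S_10 = 28(1 - (3/5)^10) / (1 - (3/5))
S_10 = 28(1 - (59049/9765625)) / (2/5)
S_10 = 135892064/1953125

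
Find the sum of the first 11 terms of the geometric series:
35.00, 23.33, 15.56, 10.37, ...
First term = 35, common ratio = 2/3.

Sₙ = a(1 - rⁿ) / (1 - r)
S_11 = 35(1 - (2/3)^11) / (1 - (2/3))
S_11 = 35(1 - (2048/177147)) / (1/3)
S_11 = 6128465/59049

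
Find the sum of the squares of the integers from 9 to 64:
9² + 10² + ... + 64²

Use ∑_{k=1}^{n} k² = n(n+1)(2n+1)/6, then subtract the first 8 terms.
∑_{k=1}^{64} k² = 64×65×129/6 = 89440
∑_{k=1}^{8} k² = 8×9×17/6 = 204
∑_{k=9}^{64} k² = 89440 - 204 = 89236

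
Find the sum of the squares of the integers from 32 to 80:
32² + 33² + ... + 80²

Use ∑_{k=1}^{n} k² = n(n+1)(2n+1)/6, then subtract the first 31 terms.
∑_{k=1}^{80} k² = 80×81×161/6 = 173880
∑_{k=1}^{31} k² = 31×32×63/6 = 10416
∑_{k=32}^{80} k² = 173880 - 10416 = 163464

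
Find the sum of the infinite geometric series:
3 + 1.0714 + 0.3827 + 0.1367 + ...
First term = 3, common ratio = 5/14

For |r| < 1, S = a / (1 - r)
S = 3 / (1 - (5/14))
S = 3 / (9/14)
S = 14/3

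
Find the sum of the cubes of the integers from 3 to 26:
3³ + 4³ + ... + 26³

Use ∑_{k=1}^{n} k³ = [n(n+1)/2]², then subtract the first 2 terms.
∑_{k=1}^{26} k³ = [26×27/2]² = 351² = 123201
∑_{k=1}^{2} k³ = [2×3/2]² = 3² = 9
∑_{k=3}^{26} k³ = 123201 - 9 = 123192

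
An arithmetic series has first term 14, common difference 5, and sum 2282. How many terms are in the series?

Using S = n/2 × [2a + (n-1)d]
2282 = n/2 × [2(14) + (n-1)(5)]
2282 = n/2 × [28 + 5n - 5]
4564 = n × [23 + 5n]
5n² + (23)n - 4564 = 0
Discriminant: Δ = (23)² - 4(5)(-4564) = 529 + 91280 = 91809
√Δ = 303
n = [-(23) + √Δ] / (2·5) = (-23 + 303) / 10 = 280 / 10 = 28
(The negative root is discarded since n must be a positive integer.)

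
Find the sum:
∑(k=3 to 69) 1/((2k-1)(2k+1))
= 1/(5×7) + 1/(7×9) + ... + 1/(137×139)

Partial fractions: 1/((2k-1)(2k+1)) = (1/2)[1/(2k-1) - 1/(2k+1)]
The series telescopes:
= (1/2)[1/5 - 1/139]
= 67/695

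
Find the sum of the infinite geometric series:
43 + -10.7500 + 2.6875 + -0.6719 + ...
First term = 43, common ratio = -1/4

For |r| < 1, S = a / (1 - r)
S = 43 / (1 - (-1/4))
S = 43 / (5/4)
S = 172/5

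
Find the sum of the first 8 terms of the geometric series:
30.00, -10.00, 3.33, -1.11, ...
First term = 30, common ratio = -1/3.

Sₙ = a(1 - rⁿ) / (1 - r)
S_8 = 30(1 - (-1/3)^8) / (1 - (-1/3))
S_8 = 30(1 - (1/6561)) / (4/3)
S_8 = 16400/729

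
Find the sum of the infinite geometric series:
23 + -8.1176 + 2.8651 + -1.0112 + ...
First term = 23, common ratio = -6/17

For |r| < 1, S = a / (1 - r)
S = 23 / (1 - (-6/17))
S = 23 / (23/17)
S = 17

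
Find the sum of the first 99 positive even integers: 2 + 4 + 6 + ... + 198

Sum of first n even numbers = n(n+1)
= 99×100
= 9900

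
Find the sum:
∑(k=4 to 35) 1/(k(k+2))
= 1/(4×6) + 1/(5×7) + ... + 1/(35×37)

Partial fractions: 1/(k(k+2)) = (1/2)[1/k - 1/(k+2)]
Telescoping leaves the first two and last two terms:
= (1/2)[1/4 + 1/5 - 1/36 - 1/37]
= 329/1665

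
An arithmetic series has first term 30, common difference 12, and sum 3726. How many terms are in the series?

Using S = n/2 × [2a + (n-1)d]
3726 = n/2 × [2(30) + (n-1)(12)]
3726 = n/2 × [60 + 12n - 12]
7452 = n × [48 + 12n]
12n² + (48)n - 7452 = 0
Discriminant: Δ = (48)² - 4(12)(-7452) = 2304 + 357696 = 360000
√Δ = 600
n = [-(48) + √Δ] / (2·12) = (-48 + 600) / 24 = 552 / 24 = 23
(The negative root is discarded since n must be a positive integer.)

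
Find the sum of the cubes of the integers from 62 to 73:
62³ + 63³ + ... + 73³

Use ∑_{k=1}^{n} k³ = [n(n+1)/2]², then subtract the first 61 terms.
∑_{k=1}^{73} k³ = [73×74/2]² = 2701² = 7295401
∑_{k=1}^{61} k³ = [61×62/2]² = 1891² = 3575881
∑_{k=62}^{73} k³ = 7295401 - 3575881 = 3719520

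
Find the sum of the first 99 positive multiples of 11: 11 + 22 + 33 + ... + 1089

Factor out 11: = 11(1 + 2 + ... + 99) = 11 × n(n+1)/2
= 11 × 99×100/2
= 11 × 4950
= 54450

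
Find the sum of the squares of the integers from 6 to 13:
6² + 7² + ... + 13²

Use ∑_{k=1}^{n} k² = n(n+1)(2n+1)/6, then subtract the first 5 terms.
∑_{k=1}^{13} k² = 13×14×27/6 = 819
∑_{k=1}^{5} k² = 5×6×11/6 = 55
∑_{k=6}^{13} k² = 819 - 55 = 764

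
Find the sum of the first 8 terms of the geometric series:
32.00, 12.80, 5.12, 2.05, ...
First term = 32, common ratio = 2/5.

Sₙ = a(1 - rⁿ) / (1 - r)
S_8 = 32(1 - (2/5)^8) / (1 - (2/5))
S_8 = 32(1 - (256/390625)) / (3/5)
S_8 = 4163936/78125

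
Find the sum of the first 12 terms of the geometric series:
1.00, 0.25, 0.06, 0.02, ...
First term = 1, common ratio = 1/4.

Sₙ = a(1 - rⁿ) / (1 - r)
S_12 = 1(1 - (1/4)^12) / (1 - (1/4))
S_12 = 1(1 - (1/16777216)) / (3/4)
S_12 = 5592405/4194304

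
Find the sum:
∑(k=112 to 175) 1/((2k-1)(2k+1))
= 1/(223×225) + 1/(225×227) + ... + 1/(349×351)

Partial fractions: 1/((2k-1)(2k+1)) = (1/2)[1/(2k-1) - 1/(2k+1)]
The series telescopes:
= (1/2)[1/223 - 1/351]
= 64/78273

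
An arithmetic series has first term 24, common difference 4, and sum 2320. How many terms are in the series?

Using S = n/2 × [2a + (n-1)d]
2320 = n/2 × [2(24) + (n-1)(4)]
2320 = n/2 × [48 + 4n - 4]
4640 = n × [44 + 4n]
4n² + (44)n - 4640 = 0
Discriminant: Δ = (44)² - 4(4)(-4640) = 1936 + 74240 = 76176
√Δ = 276
n = [-(44) + √Δ] / (2·4) = (-44 + 276) / 8 = 232 / 8 = 29
(The negative root is discarded since n must be a positive integer.)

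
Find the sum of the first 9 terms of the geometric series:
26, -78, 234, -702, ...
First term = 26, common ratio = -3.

Sₙ = a(1 - rⁿ) / (1 - r)
S_9 = 26(1 - (-3)^9) / (1 - (-3))
S_9 = 26(1 - (-19683)) / (4)
S_9 = 127946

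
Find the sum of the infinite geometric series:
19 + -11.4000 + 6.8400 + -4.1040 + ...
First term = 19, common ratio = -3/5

For |r| < 1, S = a / (1 - r)
S = 19 / (1 - (-3/5))
S = 19 / (8/5)
S = 95/8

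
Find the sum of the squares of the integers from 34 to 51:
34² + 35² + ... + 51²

Use ∑_{k=1}^{n} k² = n(n+1)(2n+1)/6, then subtract the first 33 terms.
∑_{k=1}^{51} k² = 51×52×103/6 = 45526
∑_{k=1}^{33} k² = 33×34×67/6 = 12529
∑_{k=34}^{51} k² = 45526 - 12529 = 32997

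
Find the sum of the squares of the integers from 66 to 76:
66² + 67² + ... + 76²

Use ∑_{k=1}^{n} k² = n(n+1)(2n+1)/6, then subtract the first 65 terms.
∑_{k=1}^{76} k² = 76×77×153/6 = 149226
∑_{k=1}^{65} k² = 65×66×131/6 = 93665
∑_{k=66}^{76} k² = 149226 - 93665 = 55561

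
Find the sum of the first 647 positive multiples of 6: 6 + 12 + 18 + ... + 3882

Factor out 6: = 6(1 + 2 + ... + 647) = 6 × n(n+1)/2
= 6 × 647×648/2
= 6 × 209628
= 1257768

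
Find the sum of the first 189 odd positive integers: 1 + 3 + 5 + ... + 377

Sum of first n odd numbers = n²
= 189²
= 35721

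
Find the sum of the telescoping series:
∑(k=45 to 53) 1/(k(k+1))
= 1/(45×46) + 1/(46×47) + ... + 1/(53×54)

Partial fractions: 1/(k(k+1)) = 1/k - 1/(k+1)
The series telescopes:
= (1/45 - 1/46) + (1/46 - 1/47) + ... + (1/53 - 1/54)
= 1/45 - 1/54
= 1/270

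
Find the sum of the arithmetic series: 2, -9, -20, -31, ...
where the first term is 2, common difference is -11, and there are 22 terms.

Sₙ = n/2 × (first + last)
Last term = a + (n-1)d = 2 + (22-1)×(-11) = -229
S_22 = 22/2 × (2 + (-229))
S_22 = 22/2 × (-227) = -2497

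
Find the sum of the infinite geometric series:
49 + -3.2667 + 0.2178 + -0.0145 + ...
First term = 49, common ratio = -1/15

For |r| < 1, S = a / (1 - r)
S = 49 / (1 - (-1/15))
S = 49 / (16/15)
S = 735/16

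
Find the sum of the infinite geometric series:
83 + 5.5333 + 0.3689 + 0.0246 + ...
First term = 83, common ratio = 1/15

For |r| < 1, S = a / (1 - r)
S = 83 / (1 - (1/15))
S = 83 / (14/15)
S = 1245/14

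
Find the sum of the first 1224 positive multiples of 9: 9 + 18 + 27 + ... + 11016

Factor out 9: = 9(1 + 2 + ... + 1224) = 9 × n(n+1)/2
= 9 × 1224×1225/2
= 9 × 749700
= 6747300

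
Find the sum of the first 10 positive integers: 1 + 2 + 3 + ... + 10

Formula: ∑k = n(n+1)/2
= 10×11/2
= 110/2
= 55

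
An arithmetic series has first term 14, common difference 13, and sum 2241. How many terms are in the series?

Using S = n/2 × [2a + (n-1)d]
2241 = n/2 × [2(14) + (n-1)(13)]
2241 = n/2 × [28 + 13n - 13]
4482 = n × [15 + 13n]
13n² + (15)n - 4482 = 0
Discriminant: Δ = (15)² - 4(13)(-4482) = 225 + 233064 = 233289
√Δ = 483
n = [-(15) + √Δ] / (2·13) = (-15 + 483) / 26 = 468 / 26 = 18
(The negative root is discarded since n must be a positive integer.)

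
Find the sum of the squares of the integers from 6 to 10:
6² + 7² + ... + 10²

Use ∑_{k=1}^{n} k² = n(n+1)(2n+1)/6, then subtract the first 5 terms.
∑_{k=1}^{10} k² = 10×11×21/6 = 385
∑_{k=1}^{5} k² = 5×6×11/6 = 55
∑_{k=6}^{10} k² = 385 - 55 = 330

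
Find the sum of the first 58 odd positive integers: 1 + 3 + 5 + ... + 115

Sum of first n odd numbers = n²
= 58²
= 3364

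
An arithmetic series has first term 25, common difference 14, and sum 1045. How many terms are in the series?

Using S = n/2 × [2a + (n-1)d]
1045 = n/2 × [2(25) + (n-1)(14)]
1045 = n/2 × [50 + 14n - 14]
2090 = n × [36 + 14n]
14n² + (36)n - 2090 = 0
Discriminant: Δ = (36)² - 4(14)(-2090) = 1296 + 117040 = 118336
√Δ = 344
n = [-(36) + √Δ] / (2·14) = (-36 + 344) / 28 = 308 / 28 = 11
(The negative root is discarded since n must be a positive integer.)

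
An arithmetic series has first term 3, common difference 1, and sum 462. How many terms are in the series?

Using S = n/2 × [2a + (n-1)d]
462 = n/2 × [2(3) + (n-1)(1)]
462 = n/2 × [6 + 1n - 1]
924 = n × [5 + 1n]
1n² + (5)n - 924 = 0
Discriminant: Δ = (5)² - 4(1)(-924) = 25 + 3696 = 3721
√Δ = 61
n = [-(5) + √Δ] / (2·1) = (-5 + 61) / 2 = 56 / 2 = 28
(The negative root is discarded since n must be a positive integer.)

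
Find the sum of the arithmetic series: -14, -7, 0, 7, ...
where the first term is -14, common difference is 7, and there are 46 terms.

Sₙ = n/2 × (first + last)
Last term = a + (n-1)d = -14 + (46-1)×7 = 301
S_46 = 46/2 × (-14 + 301)
S_46 = 46/2 × 287 = 6601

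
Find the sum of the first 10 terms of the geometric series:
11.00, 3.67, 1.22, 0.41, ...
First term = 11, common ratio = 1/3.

Sₙ = a(1 - rⁿ) / (1 - r)
S_10 = 11(1 - (1/3)^10) / (1 - (1/3))
S_10 = 11(1 - (1/59049)) / (2/3)
S_10 = 324764/19683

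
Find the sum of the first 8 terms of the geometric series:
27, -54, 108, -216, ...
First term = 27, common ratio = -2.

Sₙ = a(1 - rⁿ) / (1 - r)
S_8 = 27(1 - (-2)^8) / (1 - (-2))
S_8 = 27(1 - 256) / (3)
S_8 = -2295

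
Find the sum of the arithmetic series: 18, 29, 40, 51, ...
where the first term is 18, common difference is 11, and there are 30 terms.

Sₙ = n/2 × (first + last)
Last term = a + (n-1)d = 18 + (30-1)×11 = 337
S_30 = 30/2 × (18 + 337)
S_30 = 30/2 × 355 = 5325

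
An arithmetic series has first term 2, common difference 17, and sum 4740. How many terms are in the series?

Using S = n/2 × [2a + (n-1)d]
4740 = n/2 × [2(2) + (n-1)(17)]
4740 = n/2 × [4 + 17n - 17]
9480 = n × [-13 + 17n]
17n² + (-13)n - 9480 = 0
Discriminant: Δ = (-13)² - 4(17)(-9480) = 169 + 644640 = 644809
√Δ = 803
n = [-(-13) + √Δ] / (2·17) = (13 + 803) / 34 = 816 / 34 = 24
(The negative root is discarded since n must be a positive integer.)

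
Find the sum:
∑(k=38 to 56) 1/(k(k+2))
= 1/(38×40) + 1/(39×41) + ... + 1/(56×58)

Partial fractions: 1/(k(k+2)) = (1/2)[1/k - 1/(k+2)]
Telescoping leaves the first two and last two terms:
= (1/2)[1/38 + 1/39 - 1/57 - 1/58]
= 123/14326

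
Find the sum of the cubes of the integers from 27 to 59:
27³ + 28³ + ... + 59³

Use ∑_{k=1}^{n} k³ = [n(n+1)/2]², then subtract the first 26 terms.
∑_{k=1}^{59} k³ = [59×60/2]² = 1770² = 3132900
∑_{k=1}^{26} k³ = [26×27/2]² = 351² = 123201
∑_{k=27}^{59} k³ = 3132900 - 123201 = 3009699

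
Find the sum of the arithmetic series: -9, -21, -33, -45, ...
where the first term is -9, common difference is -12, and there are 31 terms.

Sₙ = n/2 × (first + last)
Last term = a + (n-1)d = -9 + (31-1)×(-12) = -369
S_31 = 31/2 × (-9 + (-369))
S_31 = 31/2 × (-378) = -5859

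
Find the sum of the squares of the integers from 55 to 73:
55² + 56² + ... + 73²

Use ∑_{k=1}^{n} k² = n(n+1)(2n+1)/6, then subtract the first 54 terms.
∑_{k=1}^{73} k² = 73×74×147/6 = 132349
∑_{k=1}^{54} k² = 54×55×109/6 = 53955
∑_{k=55}^{73} k² = 132349 - 53955 = 78394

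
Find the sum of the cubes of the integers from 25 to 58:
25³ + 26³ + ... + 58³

Use ∑_{k=1}^{n} k³ = [n(n+1)/2]², then subtract the first 24 terms.
∑_{k=1}^{58} k³ = [58×59/2]² = 1711² = 2927521
∑_{k=1}^{24} k³ = [24×25/2]² = 300² = 90000
∑_{k=25}^{58} k³ = 2927521 - 90000 = 2837521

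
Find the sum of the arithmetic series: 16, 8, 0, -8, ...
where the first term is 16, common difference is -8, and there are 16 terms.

Sₙ = n/2 × (first + last)
Last term = a + (n-1)d = 16 + (16-1)×(-8) = -104
S_16 = 16/2 × (16 + (-104))
S_16 = 16/2 × (-88) = -704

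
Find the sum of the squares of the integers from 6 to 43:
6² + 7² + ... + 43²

Use ∑_{k=1}^{n} k² = n(n+1)(2n+1)/6, then subtract the first 5 terms.
∑_{k=1}^{43} k² = 43×44×87/6 = 27434
∑_{k=1}^{5} k² = 5×6×11/6 = 55
∑_{k=6}^{43} k² = 27434 - 55 = 27379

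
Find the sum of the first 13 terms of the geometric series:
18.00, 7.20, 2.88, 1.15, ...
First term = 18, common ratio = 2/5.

Sₙ = a(1 - rⁿ) / (1 - r)
S_13 = 18(1 - (2/5)^13) / (1 - (2/5))
S_13 = 18(1 - (8192/1220703125)) / (3/5)
S_13 = 7324169598/244140625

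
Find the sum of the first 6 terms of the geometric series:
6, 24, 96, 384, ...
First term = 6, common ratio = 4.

Sₙ = a(1 - rⁿ) / (1 - r)
S_6 = 6(1 - 4^6) / (1 - 4)
S_6 = 6(1 - 4096) / (-3)
S_6 = 8190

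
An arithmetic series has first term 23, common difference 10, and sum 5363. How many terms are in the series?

Using S = n/2 × [2a + (n-1)d]
5363 = n/2 × [2(23) + (n-1)(10)]
5363 = n/2 × [46 + 10n - 10]
10726 = n × [36 + 10n]
10n² + (36)n - 10726 = 0
Discriminant: Δ = (36)² - 4(10)(-10726) = 1296 + 429040 = 430336
√Δ = 656
n = [-(36) + √Δ] / (2·10) = (-36 + 656) / 20 = 620 / 20 = 31
(The negative root is discarded since n must be a positive integer.)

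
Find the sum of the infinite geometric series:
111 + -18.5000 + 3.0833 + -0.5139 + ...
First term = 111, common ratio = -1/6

For |r| < 1, S = a / (1 - r)
S = 111 / (1 - (-1/6))
S = 111 / (7/6)
S = 666/7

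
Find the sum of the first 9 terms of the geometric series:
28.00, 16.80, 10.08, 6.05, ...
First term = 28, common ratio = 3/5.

Sₙ = a(1 - rⁿ) / (1 - r)
S_9 = 28(1 - (3/5)^9) / (1 - (3/5))
S_9 = 28(1 - (19683/1953125)) / (2/5)
S_9 = 27068188/390625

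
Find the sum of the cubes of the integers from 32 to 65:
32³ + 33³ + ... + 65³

Use ∑_{k=1}^{n} k³ = [n(n+1)/2]², then subtract the first 31 terms.
∑_{k=1}^{65} k³ = [65×66/2]² = 2145² = 4601025
∑_{k=1}^{31} k³ = [31×32/2]² = 496² = 246016
∑_{k=32}^{65} k³ = 4601025 - 246016 = 4355009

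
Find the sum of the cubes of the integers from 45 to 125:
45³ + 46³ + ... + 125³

Use ∑_{k=1}^{n} k³ = [n(n+1)/2]², then subtract the first 44 terms.
∑_{k=1}^{125} k³ = [125×126/2]² = 7875² = 62015625
∑_{k=1}^{44} k³ = [44×45/2]² = 990² = 980100
∑_{k=45}^{125} k³ = 62015625 - 980100 = 61035525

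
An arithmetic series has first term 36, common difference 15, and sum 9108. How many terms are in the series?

Using S = n/2 × [2a + (n-1)d]
9108 = n/2 × [2(36) + (n-1)(15)]
9108 = n/2 × [72 + 15n - 15]
18216 = n × [57 + 15n]
15n² + (57)n - 18216 = 0
Discriminant: Δ = (57)² - 4(15)(-18216) = 3249 + 1092960 = 1096209
√Δ = 1047
n = [-(57) + √Δ] / (2·15) = (-57 + 1047) / 30 = 990 / 30 = 33
(The negative root is discarded since n must be a positive integer.)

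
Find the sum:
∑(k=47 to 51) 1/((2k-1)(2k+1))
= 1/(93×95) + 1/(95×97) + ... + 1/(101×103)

Partial fractions: 1/((2k-1)(2k+1)) = (1/2)[1/(2k-1) - 1/(2k+1)]
The series telescopes:
= (1/2)[1/93 - 1/103]
= 5/9579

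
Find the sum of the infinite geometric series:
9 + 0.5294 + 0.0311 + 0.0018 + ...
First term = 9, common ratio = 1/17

For |r| < 1, S = a / (1 - r)
S = 9 / (1 - (1/17))
S = 9 / (16/17)
S = 153/16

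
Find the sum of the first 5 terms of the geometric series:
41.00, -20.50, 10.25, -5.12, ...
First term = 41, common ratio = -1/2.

Sₙ = a(1 - rⁿ) / (1 - r)
S_5 = 41(1 - (-1/2)^5) / (1 - (-1/2))
S_5 = 41(1 - (-1/32)) / (3/2)
S_5 = 451/16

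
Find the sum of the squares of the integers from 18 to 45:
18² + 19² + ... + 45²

Use ∑_{k=1}^{n} k² = n(n+1)(2n+1)/6, then subtract the first 17 terms.
∑_{k=1}^{45} k² = 45×46×91/6 = 31395
∑_{k=1}^{17} k² = 17×18×35/6 = 1785
∑_{k=18}^{45} k² = 31395 - 1785 = 29610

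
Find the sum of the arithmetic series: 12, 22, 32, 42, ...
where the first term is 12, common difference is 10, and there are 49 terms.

Sₙ = n/2 × (first + last)
Last term = a + (n-1)d = 12 + (49-1)×10 = 492
S_49 = 49/2 × (12 + 492)
S_49 = 49/2 × 504 = 12348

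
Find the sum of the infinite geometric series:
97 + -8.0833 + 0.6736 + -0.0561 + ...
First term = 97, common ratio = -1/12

For |r| < 1, S = a / (1 - r)
S = 97 / (1 - (-1/12))
S = 97 / (13/12)
S = 1164/13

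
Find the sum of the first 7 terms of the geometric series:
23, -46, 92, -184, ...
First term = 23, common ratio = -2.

Sₙ = a(1 - rⁿ) / (1 - r)
S_7 = 23(1 - (-2)^7) / (1 - (-2))
S_7 = 23(1 - (-128)) / (3)
S_7 = 989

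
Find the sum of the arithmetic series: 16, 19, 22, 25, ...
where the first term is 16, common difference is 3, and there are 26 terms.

Sₙ = n/2 × (first + last)
Last term = a + (n-1)d = 16 + (26-1)×3 = 91
S_26 = 26/2 × (16 + 91)
S_26 = 26/2 × 107 = 1391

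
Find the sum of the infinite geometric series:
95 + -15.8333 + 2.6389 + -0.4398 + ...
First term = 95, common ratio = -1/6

For |r| < 1, S = a / (1 - r)
S = 95 / (1 - (-1/6))
S = 95 / (7/6)
S = 570/7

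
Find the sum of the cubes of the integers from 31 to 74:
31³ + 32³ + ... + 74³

Use ∑_{k=1}^{n} k³ = [n(n+1)/2]², then subtract the first 30 terms.
∑_{k=1}^{74} k³ = [74×75/2]² = 2775² = 7700625
∑_{k=1}^{30} k³ = [30×31/2]² = 465² = 216225
∑_{k=31}^{74} k³ = 7700625 - 216225 = 7484400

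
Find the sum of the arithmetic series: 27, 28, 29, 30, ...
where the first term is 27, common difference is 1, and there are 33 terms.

Sₙ = n/2 × (first + last)
Last term = a + (n-1)d = 27 + (33-1)×1 = 59
S_33 = 33/2 × (27 + 59)
S_33 = 33/2 × 86 = 1419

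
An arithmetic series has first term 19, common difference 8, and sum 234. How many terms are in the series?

Using S = n/2 × [2a + (n-1)d]
234 = n/2 × [2(19) + (n-1)(8)]
234 = n/2 × [38 + 8n - 8]
468 = n × [30 + 8n]
8n² + (30)n - 468 = 0
Discriminant: Δ = (30)² - 4(8)(-468) = 900 + 14976 = 15876
√Δ = 126
n = [-(30) + √Δ] / (2·8) = (-30 + 126) / 16 = 96 / 16 = 6
(The negative root is discarded since n must be a positive integer.)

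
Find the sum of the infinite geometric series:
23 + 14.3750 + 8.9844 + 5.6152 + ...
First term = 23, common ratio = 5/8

For |r| < 1, S = a / (1 - r)
S = 23 / (1 - (5/8))
S = 23 / (3/8)
S = 184/3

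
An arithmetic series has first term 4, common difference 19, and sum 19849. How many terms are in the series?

Using S = n/2 × [2a + (n-1)d]
19849 = n/2 × [2(4) + (n-1)(19)]
19849 = n/2 × [8 + 19n - 19]
39698 = n × [-11 + 19n]
19n² + (-11)n - 39698 = 0
Discriminant: Δ = (-11)² - 4(19)(-39698) = 121 + 3017048 = 3017169
√Δ = 1737
n = [-(-11) + √Δ] / (2·19) = (11 + 1737) / 38 = 1748 / 38 = 46
(The negative root is discarded since n must be a positive integer.)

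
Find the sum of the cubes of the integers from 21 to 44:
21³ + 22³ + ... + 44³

Use ∑_{k=1}^{n} k³ = [n(n+1)/2]², then subtract the first 20 terms.
∑_{k=1}^{44} k³ = [44×45/2]² = 990² = 980100
∑_{k=1}^{20} k³ = [20×21/2]² = 210² = 44100
∑_{k=21}^{44} k³ = 980100 - 44100 = 936000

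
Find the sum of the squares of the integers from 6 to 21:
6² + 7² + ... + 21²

Use ∑_{k=1}^{n} k² = n(n+1)(2n+1)/6, then subtract the first 5 terms.
∑_{k=1}^{21} k² = 21×22×43/6 = 3311
∑_{k=1}^{5} k² = 5×6×11/6 = 55
∑_{k=6}^{21} k² = 3311 - 55 = 3256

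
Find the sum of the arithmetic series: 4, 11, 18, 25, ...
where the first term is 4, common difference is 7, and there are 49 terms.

Sₙ = n/2 × (first + last)
Last term = a + (n-1)d = 4 + (49-1)×7 = 340
S_49 = 49/2 × (4 + 340)
S_49 = 49/2 × 344 = 8428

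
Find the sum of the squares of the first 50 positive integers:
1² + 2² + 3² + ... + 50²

Formula: ∑k² = n(n+1)(2n+1)/6
= 50×51×101/6
= 257550/6
= 42925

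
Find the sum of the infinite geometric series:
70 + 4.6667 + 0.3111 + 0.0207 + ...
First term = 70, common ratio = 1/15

For |r| < 1, S = a / (1 - r)
S = 70 / (1 - (1/15))
S = 70 / (14/15)
S = 75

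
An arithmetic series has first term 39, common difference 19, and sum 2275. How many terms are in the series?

Using S = n/2 × [2a + (n-1)d]
2275 = n/2 × [2(39) + (n-1)(19)]
2275 = n/2 × [78 + 19n - 19]
4550 = n × [59 + 19n]
19n² + (59)n - 4550 = 0
Discriminant: Δ = (59)² - 4(19)(-4550) = 3481 + 345800 = 349281
√Δ = 591
n = [-(59) + √Δ] / (2·19) = (-59 + 591) / 38 = 532 / 38 = 14
(The negative root is discarded since n must be a positive integer.)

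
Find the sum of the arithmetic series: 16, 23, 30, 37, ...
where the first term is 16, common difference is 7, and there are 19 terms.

Sₙ = n/2 × (first + last)
Last term = a + (n-1)d = 16 + (19-1)×7 = 142
S_19 = 19/2 × (16 + 142)
S_19 = 19/2 × 158 = 1501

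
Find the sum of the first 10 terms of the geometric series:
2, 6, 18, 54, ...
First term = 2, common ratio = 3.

Sₙ = a(1 - rⁿ) / (1 - r)
S_10 = 2(1 - 3^10) / (1 - 3)
S_10 = 2(1 - 59049) / (-2)
S_10 = 59048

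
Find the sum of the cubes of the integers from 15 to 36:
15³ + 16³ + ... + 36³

Use ∑_{k=1}^{n} k³ = [n(n+1)/2]², then subtract the first 14 terms.
∑_{k=1}^{36} k³ = [36×37/2]² = 666² = 443556
∑_{k=1}^{14} k³ = [14×15/2]² = 105² = 11025
∑_{k=15}^{36} k³ = 443556 - 11025 = 432531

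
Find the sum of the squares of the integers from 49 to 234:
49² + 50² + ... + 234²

Use ∑_{k=1}^{n} k² = n(n+1)(2n+1)/6, then subtract the first 48 terms.
∑_{k=1}^{234} k² = 234×235×469/6 = 4298385
∑_{k=1}^{48} k² = 48×49×97/6 = 38024
∑_{k=49}^{234} k² = 4298385 - 38024 = 4260361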